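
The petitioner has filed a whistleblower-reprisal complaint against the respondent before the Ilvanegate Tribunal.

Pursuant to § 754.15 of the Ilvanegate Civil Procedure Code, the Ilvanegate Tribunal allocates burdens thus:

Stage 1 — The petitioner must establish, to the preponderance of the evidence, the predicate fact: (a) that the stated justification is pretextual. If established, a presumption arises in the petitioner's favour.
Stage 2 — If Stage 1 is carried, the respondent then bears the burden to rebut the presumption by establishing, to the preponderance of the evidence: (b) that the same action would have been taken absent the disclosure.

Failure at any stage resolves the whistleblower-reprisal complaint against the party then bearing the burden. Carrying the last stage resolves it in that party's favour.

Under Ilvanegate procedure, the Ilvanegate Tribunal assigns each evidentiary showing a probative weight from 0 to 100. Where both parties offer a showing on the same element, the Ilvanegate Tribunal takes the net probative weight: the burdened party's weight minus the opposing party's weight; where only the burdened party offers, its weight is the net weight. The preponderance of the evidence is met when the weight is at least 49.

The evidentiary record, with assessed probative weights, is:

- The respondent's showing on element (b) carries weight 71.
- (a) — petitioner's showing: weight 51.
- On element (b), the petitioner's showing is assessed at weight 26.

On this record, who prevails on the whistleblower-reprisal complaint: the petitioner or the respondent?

petitioner

At Stage 1 the petitioner must meet the preponderance of the evidence (weight is at least 49): on (a) the weight is 51, which does reach 49, so (a) meets the standard.
  Stage 1 is satisfied; the onus moves to the respondent.
At Stage 2 the respondent must meet the preponderance of the evidence (weight is at least 49): on (b) the weight is 71 less the opposing 26 gives net 45, which does not reach 49, so (b) does not meet the standard.
  The respondent does not carry Stage 2.
The analysis ends at Stage 2; the petitioner prevails.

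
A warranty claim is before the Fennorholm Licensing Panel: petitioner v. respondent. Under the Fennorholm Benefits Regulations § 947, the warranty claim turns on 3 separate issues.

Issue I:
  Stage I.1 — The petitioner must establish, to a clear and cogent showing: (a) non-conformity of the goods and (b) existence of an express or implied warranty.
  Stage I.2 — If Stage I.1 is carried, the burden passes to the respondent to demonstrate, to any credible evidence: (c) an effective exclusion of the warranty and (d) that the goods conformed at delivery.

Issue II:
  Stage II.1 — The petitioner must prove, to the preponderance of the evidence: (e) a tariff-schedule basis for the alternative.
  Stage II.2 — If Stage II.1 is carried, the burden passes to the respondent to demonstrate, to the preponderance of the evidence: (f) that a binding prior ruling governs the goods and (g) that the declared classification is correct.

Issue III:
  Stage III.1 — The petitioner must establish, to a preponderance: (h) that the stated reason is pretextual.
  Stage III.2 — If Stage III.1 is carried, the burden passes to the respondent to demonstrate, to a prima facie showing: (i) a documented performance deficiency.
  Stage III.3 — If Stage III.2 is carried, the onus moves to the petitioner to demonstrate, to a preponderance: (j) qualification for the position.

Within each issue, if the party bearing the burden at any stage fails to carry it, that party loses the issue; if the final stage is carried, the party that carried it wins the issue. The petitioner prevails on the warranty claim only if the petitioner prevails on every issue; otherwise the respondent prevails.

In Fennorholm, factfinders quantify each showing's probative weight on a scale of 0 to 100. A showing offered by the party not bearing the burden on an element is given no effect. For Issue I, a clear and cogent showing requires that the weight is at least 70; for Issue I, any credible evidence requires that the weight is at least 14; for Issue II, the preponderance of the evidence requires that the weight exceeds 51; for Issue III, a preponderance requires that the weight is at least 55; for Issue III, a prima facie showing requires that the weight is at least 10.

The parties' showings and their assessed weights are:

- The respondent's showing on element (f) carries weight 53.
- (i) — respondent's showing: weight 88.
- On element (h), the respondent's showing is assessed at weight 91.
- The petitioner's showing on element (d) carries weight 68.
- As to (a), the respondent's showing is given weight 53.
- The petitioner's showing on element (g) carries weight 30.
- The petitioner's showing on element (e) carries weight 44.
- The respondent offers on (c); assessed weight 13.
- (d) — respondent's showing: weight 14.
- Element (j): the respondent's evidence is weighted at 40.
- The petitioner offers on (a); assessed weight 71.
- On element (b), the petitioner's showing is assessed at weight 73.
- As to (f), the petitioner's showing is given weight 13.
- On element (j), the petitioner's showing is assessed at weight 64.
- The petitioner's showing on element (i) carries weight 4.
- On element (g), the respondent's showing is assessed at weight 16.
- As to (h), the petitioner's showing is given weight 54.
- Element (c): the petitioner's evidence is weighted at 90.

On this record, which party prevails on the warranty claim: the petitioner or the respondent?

— Issue I —
Stage I.1 — burden on petitioner; standard: a clear and cogent showing (weight is at least 70).
    (a): 71 (respondent's 53 disregarded) ≥ 70 [met]
    (b): 73 ≥ 70 [met]
  Stage I.1 is satisfied; the onus moves to the respondent.
Stage I.2 — burden on respondent; standard: any credible evidence (weight is at least 14).
    (c): 13 (petitioner's 90 disregarded) < 14 [not met]
    (d): 14 (petitioner's 68 disregarded) ≥ 14 [met]
  Not every element is met, so the respondent fails to carry Stage I.2.
So the petitioner prevails on this issue.
— Issue II —
Stage II.1 — burden on petitioner; standard: the preponderance of the evidence (weight exceeds 51).
    (e): 44 ≤ 51 [not met]
  The petitioner does not carry Stage II.1.
The respondent prevails on this issue.
— Issue III —
Stage III.1 (petitioner, a preponderance, weight is at least 55): (h) 54 (respondent's 91 disregarded) < 55 — fails.
  Stage III.1 not carried; the petitioner fails its burden.
The analysis ends at Stage III.1; the respondent prevails on this issue.
Per-issue: Issue I → petitioner; Issue II → respondent; Issue III → respondent. The petitioner must prevail on every issue; overall, the respondent prevails.

respondent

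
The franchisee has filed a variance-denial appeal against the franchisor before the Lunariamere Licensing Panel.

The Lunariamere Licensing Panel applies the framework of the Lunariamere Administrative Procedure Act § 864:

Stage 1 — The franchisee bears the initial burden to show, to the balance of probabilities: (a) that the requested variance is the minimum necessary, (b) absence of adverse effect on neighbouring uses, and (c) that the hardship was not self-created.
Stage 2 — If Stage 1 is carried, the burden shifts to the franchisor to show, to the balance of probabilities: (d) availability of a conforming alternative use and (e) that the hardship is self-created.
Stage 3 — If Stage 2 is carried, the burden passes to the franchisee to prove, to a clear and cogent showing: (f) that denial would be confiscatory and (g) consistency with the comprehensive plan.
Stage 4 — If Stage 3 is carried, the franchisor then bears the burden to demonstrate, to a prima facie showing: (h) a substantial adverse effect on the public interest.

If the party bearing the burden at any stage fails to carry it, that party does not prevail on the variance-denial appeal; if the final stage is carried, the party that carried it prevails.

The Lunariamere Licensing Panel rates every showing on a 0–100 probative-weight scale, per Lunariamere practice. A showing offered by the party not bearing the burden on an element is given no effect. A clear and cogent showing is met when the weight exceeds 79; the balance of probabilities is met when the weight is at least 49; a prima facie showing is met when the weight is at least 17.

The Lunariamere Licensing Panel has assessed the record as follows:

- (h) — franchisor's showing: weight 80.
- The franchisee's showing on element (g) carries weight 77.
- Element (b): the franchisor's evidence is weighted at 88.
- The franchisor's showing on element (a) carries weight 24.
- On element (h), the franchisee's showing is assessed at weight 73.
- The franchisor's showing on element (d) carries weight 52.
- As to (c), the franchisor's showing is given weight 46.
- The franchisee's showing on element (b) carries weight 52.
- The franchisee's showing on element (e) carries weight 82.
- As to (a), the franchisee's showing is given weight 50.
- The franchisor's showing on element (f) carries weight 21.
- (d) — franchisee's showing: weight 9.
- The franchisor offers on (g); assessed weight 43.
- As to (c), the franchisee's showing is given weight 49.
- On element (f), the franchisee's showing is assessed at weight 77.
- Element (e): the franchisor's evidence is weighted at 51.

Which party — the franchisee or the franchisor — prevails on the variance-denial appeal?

franchisor

Stage 1 (franchisee, the balance of probabilities, weight is at least 49): (a) 50 (franchisor's 24 disregarded) ≥ 49 — meets; (b) 52 (franchisor's 88 disregarded) ≥ 49 — meets; (c) 49 (franchisor's 46 disregarded) ≥ 49 — meets.
  Stage 1 carried; the burden shifts to the franchisor.
Stage 2 (franchisor, the balance of probabilities, weight is at least 49): (d) 52 (franchisee's 9 disregarded) ≥ 49 — meets; (e) 51 (franchisee's 82 disregarded) ≥ 49 — meets.
  All elements met. The burden passes to the franchisee.
Stage 3 (franchisee, a clear and cogent showing, weight exceeds 79): (f) 77 (franchisor's 21 disregarded) ≤ 79 — fails; (g) 77 (franchisor's 43 disregarded) ≤ 79 — fails.
  The franchisee does not carry Stage 3.
The franchisor prevails.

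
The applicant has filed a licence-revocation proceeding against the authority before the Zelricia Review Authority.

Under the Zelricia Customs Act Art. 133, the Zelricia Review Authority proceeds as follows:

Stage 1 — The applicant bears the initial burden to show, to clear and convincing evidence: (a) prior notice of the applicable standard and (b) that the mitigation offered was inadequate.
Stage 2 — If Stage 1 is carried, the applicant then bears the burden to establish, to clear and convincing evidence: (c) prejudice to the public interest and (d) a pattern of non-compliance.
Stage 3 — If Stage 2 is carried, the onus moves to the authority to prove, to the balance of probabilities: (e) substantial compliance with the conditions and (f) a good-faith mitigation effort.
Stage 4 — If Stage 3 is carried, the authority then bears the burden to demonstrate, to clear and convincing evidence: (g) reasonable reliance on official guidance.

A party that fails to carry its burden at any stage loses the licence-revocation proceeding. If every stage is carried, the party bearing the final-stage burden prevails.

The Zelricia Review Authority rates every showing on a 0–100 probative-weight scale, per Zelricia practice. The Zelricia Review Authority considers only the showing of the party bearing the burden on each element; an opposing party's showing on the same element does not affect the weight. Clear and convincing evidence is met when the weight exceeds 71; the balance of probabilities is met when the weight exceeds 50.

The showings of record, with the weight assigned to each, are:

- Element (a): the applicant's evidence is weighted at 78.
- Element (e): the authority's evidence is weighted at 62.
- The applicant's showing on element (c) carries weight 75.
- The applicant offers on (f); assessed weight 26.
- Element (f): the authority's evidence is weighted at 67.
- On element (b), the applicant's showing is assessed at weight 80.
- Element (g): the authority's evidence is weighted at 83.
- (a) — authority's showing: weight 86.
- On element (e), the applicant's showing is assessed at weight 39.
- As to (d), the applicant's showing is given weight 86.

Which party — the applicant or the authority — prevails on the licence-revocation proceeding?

authority

Stage 1 (applicant, clear and convincing evidence, weight exceeds 71): (a) 78 (authority's 86 disregarded) > 71 — meets; (b) 80 > 71 — meets.
  Stage 1 carried; the burden remains with the applicant.
Stage 2 (applicant, clear and convincing evidence, weight exceeds 71): (c) 75 > 71 — meets; (d) 86 > 71 — meets.
  Stage 2 carried; the burden shifts to the authority.
Stage 3 (authority, the balance of probabilities, weight exceeds 50): (e) 62 (applicant's 39 disregarded) > 50 — meets; (f) 67 (applicant's 26 disregarded) > 50 — meets.
  Stage 3 carried; the burden remains with the authority.
Stage 4 (authority, clear and convincing evidence, weight exceeds 71): (g) 83 > 71 — meets.
  The authority carries the last stage.
Every stage carried; the authority prevails.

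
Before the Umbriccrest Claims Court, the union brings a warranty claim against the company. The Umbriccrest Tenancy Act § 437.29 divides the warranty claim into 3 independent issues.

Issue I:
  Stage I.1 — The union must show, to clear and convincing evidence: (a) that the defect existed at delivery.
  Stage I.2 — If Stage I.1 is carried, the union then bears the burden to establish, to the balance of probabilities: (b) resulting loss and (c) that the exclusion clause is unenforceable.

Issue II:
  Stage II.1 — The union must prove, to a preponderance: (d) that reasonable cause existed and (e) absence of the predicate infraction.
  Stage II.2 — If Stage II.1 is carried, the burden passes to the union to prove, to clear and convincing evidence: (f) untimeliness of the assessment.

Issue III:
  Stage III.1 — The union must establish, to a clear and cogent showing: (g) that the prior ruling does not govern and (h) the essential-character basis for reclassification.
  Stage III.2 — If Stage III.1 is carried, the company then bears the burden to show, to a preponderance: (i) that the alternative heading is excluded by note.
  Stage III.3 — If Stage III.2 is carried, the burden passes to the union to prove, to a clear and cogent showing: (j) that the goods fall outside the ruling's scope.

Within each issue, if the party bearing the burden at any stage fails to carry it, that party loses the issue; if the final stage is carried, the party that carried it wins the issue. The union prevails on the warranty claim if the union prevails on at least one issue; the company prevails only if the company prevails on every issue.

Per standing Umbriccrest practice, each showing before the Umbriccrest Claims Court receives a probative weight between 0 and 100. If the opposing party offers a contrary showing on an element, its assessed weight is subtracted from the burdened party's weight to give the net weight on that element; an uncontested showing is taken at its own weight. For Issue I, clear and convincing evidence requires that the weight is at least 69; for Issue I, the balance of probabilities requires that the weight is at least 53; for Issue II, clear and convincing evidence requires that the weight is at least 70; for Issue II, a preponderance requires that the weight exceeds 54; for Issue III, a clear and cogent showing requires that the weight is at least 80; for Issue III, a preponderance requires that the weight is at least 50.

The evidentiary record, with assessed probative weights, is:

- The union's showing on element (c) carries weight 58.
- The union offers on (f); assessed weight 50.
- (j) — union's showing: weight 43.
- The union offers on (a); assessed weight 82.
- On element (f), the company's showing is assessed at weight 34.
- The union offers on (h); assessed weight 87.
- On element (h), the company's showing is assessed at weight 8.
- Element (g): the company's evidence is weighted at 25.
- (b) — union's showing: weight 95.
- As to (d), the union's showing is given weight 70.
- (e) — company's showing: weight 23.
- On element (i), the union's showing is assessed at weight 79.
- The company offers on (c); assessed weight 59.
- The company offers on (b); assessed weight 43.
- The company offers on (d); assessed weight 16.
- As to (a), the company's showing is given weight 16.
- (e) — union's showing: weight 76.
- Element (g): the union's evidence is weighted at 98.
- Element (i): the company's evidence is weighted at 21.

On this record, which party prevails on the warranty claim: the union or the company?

company

— Issue I —
Stage I.1 (union, clear and convincing evidence, weight is at least 69): (a) net 82−16=66 < 69 — fails.
  Stage I.1 not carried; the union fails its burden.
The analysis ends at Stage I.1; the company prevails on this issue.
— Issue II —
Stage II.1 — burden on union; standard: a preponderance (weight exceeds 54).
    (d): 70 − 16 = 54 ≤ 54 [not met]
    (e): 76 − 23 = 53 ≤ 54 [not met]
  Stage II.1 not carried; the union fails its burden.
The company prevails on this issue.
— Issue III —
Stage III.1 (union, a clear and cogent showing, weight is at least 80): (g) net 98−25=73 < 80 — fails; (h) net 87−8=79 < 80 — fails.
  The union does not carry Stage III.1.
The company prevails on this issue.
Per-issue: Issue I → company; Issue II → company; Issue III → company. The union must prevail on at least one issue; overall, the company prevails.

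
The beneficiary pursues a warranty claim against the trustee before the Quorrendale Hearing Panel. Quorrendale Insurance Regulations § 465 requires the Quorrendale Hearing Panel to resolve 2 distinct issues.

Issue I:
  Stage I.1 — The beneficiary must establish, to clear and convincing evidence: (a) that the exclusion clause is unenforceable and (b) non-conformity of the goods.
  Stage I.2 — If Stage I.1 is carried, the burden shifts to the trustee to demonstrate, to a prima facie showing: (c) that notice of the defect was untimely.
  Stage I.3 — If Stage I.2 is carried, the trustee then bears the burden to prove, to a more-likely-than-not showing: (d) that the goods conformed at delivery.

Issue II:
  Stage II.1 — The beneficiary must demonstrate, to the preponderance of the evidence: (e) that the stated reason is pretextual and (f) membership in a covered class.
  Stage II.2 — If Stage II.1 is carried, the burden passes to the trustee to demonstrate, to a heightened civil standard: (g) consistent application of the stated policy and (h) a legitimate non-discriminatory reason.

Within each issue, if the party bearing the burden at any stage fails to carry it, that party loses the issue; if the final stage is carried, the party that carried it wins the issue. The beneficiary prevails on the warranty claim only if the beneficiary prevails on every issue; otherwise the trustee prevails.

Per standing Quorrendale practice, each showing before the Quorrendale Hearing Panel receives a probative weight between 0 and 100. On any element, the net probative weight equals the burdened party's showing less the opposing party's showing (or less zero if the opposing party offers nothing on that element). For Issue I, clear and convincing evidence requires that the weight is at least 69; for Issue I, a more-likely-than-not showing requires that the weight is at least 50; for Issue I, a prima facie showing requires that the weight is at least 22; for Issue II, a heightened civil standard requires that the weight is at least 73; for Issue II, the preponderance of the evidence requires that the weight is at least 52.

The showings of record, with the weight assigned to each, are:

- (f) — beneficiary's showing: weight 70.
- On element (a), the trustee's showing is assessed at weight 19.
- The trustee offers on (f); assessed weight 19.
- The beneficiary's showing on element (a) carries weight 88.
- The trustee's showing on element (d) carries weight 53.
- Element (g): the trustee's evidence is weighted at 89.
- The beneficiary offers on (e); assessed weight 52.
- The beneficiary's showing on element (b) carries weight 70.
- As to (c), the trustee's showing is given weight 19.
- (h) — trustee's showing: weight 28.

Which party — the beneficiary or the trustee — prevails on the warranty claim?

trustee

— Issue I —
Stage I.1 — burden on beneficiary; standard: clear and convincing evidence (weight is at least 69).
    (a): 88 − 19 = 69 ≥ 69 [met]
    (b): 70 ≥ 69 [met]
  Stage I.1 is satisfied; the onus moves to the trustee.
Stage I.2 — burden on trustee; standard: a prima facie showing (weight is at least 22).
    (c): 19 < 22 [not met]
  Not every element is met, so the trustee fails to carry Stage I.2.
So the beneficiary prevails on this issue.
— Issue II —
At Stage II.1 the beneficiary must meet the preponderance of the evidence (weight is at least 52): on (e) the weight is 52, ≥ 52, so (e) meets the standard; on (f) the weight is 70 less the opposing 19 gives net 51, < 52, so (f) does not meet the standard.
  Stage II.1 not carried; the beneficiary fails its burden.
The trustee prevails on this issue.
Per-issue: Issue I → beneficiary; Issue II → trustee. The beneficiary must prevail on every issue; overall, the trustee prevails.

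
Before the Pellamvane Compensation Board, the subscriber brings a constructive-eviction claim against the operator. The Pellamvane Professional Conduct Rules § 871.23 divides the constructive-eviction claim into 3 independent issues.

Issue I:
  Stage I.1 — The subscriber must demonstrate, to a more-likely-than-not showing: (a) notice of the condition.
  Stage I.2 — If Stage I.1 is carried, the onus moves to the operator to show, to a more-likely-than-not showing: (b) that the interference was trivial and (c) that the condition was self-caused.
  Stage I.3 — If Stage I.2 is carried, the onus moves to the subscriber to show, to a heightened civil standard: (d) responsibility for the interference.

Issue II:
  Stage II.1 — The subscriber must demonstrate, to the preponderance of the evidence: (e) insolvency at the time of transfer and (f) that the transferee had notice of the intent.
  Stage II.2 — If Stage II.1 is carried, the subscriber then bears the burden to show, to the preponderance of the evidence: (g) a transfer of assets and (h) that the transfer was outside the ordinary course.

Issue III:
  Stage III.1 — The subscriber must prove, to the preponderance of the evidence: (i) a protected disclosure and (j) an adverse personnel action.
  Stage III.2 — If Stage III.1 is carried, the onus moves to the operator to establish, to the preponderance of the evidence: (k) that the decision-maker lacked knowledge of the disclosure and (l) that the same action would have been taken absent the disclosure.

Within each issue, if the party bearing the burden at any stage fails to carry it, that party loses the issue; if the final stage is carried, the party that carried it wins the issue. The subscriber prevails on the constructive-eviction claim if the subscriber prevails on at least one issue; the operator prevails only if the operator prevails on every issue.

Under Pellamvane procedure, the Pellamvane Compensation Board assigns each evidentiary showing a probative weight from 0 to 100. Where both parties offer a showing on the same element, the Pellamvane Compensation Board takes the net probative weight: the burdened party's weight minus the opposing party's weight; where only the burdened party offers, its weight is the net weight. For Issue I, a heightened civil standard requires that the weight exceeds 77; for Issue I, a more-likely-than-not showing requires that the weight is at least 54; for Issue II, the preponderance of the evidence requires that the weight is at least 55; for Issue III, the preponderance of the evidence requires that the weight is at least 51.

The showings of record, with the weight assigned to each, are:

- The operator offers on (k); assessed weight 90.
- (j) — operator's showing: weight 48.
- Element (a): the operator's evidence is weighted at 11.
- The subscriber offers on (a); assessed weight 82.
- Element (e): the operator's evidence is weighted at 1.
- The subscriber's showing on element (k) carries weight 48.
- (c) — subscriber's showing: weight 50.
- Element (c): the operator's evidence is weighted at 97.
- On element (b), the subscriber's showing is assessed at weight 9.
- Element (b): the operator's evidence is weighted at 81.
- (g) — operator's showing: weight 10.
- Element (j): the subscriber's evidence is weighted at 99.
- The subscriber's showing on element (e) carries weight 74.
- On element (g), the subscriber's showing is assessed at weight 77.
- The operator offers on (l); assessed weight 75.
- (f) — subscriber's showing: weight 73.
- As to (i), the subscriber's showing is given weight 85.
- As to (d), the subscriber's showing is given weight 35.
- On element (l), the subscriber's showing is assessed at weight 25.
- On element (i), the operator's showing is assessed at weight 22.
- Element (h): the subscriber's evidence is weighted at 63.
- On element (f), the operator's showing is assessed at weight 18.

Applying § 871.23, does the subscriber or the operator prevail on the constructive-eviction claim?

— Issue I —
Stage I.1 (subscriber, a more-likely-than-not showing, weight is at least 54): (a) net 82−11=71 ≥ 54 — meets.
  Stage I.1 is satisfied; the onus moves to the operator.
Stage I.2 (operator, a more-likely-than-not showing, weight is at least 54): (b) net 81−9=72 ≥ 54 — meets; (c) net 97−50=47 < 54 — fails.
  Not every element is met, so the operator fails to carry Stage I.2.
So the subscriber prevails on this issue.
— Issue II —
Stage II.1 (subscriber, the preponderance of the evidence, weight is at least 55): (e) net 74−1=73 ≥ 55 — meets; (f) net 73−18=55 ≥ 55 — meets.
  All elements met. The subscriber retains the burden for Stage II.2.
Stage II.2 (subscriber, the preponderance of the evidence, weight is at least 55): (g) net 77−10=67 ≥ 55 — meets; (h) 63 ≥ 55 — meets.
  Stage II.2 carried; the final stage is satisfied.
With every stage satisfied, the subscriber prevails on this issue.
— Issue III —
At Stage III.1 the subscriber must meet the preponderance of the evidence (weight is at least 51): on (i) the weight is 85 less the opposing 22 gives net 63, which does reach 51, so (i) meets the standard; on (j) the weight is 99 less the opposing 48 gives net 51, which does reach 51, so (j) meets the standard.
  Stage III.1 carried; the burden shifts to the operator.
At Stage III.2 the operator must meet the preponderance of the evidence (weight is at least 51): on (k) the weight is 90 less the opposing 48 gives net 42, < 51, so (k) does not meet the standard; on (l) the weight is 75 less the opposing 25 gives net 50, which does not reach 51, so (l) does not meet the standard.
  Stage III.2 not carried; the operator fails its burden.
The analysis ends at Stage III.2; the subscriber prevails on this issue.
Per-issue: Issue I → subscriber; Issue II → subscriber; Issue III → subscriber. The subscriber must prevail on at least one issue; overall, the subscriber prevails.

subscriber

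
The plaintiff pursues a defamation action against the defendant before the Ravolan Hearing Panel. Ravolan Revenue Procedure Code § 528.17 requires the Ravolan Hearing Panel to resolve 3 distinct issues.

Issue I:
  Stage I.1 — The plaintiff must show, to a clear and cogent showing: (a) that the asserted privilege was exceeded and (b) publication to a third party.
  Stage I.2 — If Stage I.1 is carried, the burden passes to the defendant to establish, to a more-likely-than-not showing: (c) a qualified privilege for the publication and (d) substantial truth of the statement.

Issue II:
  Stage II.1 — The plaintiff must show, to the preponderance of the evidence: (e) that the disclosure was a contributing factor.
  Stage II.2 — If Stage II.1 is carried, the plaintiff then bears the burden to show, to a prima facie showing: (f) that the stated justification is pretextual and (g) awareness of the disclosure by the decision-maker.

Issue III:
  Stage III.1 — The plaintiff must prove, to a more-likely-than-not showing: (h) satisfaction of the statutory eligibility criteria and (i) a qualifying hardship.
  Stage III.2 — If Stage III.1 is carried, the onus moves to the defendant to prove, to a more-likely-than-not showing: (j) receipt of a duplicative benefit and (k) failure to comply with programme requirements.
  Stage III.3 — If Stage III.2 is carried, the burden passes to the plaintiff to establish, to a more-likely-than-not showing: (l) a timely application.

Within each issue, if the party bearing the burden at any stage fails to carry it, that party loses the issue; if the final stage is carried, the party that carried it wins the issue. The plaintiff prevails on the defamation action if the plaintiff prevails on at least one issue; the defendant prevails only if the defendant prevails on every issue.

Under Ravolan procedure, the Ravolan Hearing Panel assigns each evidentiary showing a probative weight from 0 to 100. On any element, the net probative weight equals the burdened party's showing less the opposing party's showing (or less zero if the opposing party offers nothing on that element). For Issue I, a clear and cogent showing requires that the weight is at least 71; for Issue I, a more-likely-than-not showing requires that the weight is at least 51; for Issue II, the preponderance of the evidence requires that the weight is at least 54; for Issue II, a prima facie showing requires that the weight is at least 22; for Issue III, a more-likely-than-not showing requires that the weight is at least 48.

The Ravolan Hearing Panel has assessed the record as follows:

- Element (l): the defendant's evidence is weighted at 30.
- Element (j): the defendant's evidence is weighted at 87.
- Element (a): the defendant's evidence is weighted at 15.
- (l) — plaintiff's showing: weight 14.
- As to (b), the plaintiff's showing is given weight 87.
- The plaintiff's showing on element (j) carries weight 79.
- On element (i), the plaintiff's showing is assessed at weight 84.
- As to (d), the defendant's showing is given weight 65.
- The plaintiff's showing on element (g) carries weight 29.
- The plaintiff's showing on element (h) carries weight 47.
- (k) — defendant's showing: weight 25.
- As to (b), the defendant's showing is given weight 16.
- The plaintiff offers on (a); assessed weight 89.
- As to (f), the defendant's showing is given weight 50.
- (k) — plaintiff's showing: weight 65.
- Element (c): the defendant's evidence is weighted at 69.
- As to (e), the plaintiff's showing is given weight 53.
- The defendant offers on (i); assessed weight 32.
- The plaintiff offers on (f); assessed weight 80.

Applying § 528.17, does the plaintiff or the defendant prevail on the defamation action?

defendant

— Issue I —
Stage I.1 — burden on plaintiff; standard: a clear and cogent showing (weight is at least 71).
    (a): 89 − 15 = 74 ≥ 71 [met]
    (b): 87 − 16 = 71 ≥ 71 [met]
  Stage I.1 is satisfied; the onus moves to the defendant.
Stage I.2 — burden on defendant; standard: a more-likely-than-not showing (weight is at least 51).
    (c): 69 ≥ 51 [met]
    (d): 65 ≥ 51 [met]
  The defendant carries the last stage.
Every stage carried; the defendant prevails on this issue.
— Issue II —
At Stage II.1 the plaintiff must meet the preponderance of the evidence (weight is at least 54): on (e) the weight is 53, < 54, so (e) does not meet the standard.
  The plaintiff does not carry Stage II.1.
The defendant prevails on this issue.
— Issue III —
At Stage III.1 the plaintiff must meet a more-likely-than-not showing (weight is at least 48): on (h) the weight is 47, which does not reach 48, so (h) does not meet the standard; on (i) the weight is 84 less the opposing 32 gives net 52, which does reach 48, so (i) meets the standard.
  Not every element is met, so the plaintiff fails to carry Stage III.1.
So the defendant prevails on this issue.
Per-issue: Issue I → defendant; Issue II → defendant; Issue III → defendant. The plaintiff must prevail on at least one issue; overall, the defendant prevails.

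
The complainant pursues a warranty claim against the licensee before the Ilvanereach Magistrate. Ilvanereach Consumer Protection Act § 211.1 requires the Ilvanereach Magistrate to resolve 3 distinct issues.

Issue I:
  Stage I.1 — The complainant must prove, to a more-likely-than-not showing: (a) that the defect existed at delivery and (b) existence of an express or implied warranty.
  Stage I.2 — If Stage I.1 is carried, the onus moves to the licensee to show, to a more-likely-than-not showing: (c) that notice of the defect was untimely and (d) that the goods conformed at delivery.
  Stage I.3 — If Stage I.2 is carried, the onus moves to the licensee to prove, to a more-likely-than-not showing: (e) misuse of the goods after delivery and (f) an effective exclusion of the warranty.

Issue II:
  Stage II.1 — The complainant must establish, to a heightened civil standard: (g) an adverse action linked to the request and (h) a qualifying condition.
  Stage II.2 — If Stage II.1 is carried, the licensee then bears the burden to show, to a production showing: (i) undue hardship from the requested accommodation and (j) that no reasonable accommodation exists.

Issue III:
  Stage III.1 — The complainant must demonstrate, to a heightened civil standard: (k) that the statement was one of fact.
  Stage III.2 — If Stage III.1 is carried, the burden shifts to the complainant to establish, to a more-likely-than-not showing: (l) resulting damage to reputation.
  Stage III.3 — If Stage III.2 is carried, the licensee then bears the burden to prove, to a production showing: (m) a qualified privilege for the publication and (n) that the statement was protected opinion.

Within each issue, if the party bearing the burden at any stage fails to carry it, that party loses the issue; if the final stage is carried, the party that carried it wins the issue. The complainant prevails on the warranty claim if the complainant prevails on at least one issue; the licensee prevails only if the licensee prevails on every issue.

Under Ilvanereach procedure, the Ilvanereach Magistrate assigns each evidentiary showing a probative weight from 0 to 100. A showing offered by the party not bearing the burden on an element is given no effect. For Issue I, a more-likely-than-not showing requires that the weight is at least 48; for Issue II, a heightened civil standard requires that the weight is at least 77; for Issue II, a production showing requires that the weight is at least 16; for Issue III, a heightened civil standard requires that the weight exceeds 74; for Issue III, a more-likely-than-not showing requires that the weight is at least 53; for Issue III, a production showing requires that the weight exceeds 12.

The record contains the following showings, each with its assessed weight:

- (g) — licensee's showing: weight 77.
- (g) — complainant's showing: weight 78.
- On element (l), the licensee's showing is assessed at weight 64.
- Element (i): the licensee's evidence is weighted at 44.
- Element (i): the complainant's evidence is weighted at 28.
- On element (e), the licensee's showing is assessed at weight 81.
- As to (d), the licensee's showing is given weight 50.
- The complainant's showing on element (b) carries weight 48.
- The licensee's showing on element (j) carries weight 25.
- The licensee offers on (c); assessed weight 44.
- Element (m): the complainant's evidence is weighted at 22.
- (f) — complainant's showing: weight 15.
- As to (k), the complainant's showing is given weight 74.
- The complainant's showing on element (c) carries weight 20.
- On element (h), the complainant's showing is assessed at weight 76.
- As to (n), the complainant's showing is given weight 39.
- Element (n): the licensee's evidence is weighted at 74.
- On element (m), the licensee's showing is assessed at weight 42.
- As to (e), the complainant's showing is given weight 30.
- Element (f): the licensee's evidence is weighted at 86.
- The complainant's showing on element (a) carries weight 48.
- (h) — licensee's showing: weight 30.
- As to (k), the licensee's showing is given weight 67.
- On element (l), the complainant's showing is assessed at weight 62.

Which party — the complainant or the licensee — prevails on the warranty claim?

— Issue I —
At Stage I.1 the complainant must meet a more-likely-than-not showing (weight is at least 48): on (a) the weight is 48, which does reach 48, so (a) meets the standard; on (b) the weight is 48, ≥ 48, so (b) meets the standard.
  All elements met. The burden passes to the licensee.
At Stage I.2 the licensee must meet a more-likely-than-not showing (weight is at least 48): on (c) the weight is 44 (the complainant's 20 is given no effect), which does not reach 48, so (c) does not meet the standard; on (d) the weight is 50, ≥ 48, so (d) meets the standard.
  The licensee does not carry Stage I.2.
The complainant prevails on this issue.
— Issue II —
Stage II.1 — burden on complainant; standard: a heightened civil standard (weight is at least 77).
    (g): 78 (licensee's 77 disregarded) ≥ 77 [met]
    (h): 76 (licensee's 30 disregarded) < 77 [not met]
  The complainant does not carry Stage II.1.
The licensee prevails on this issue.
— Issue III —
At Stage III.1 the complainant must meet a heightened civil standard (weight exceeds 74): on (k) the weight is 74 (the licensee's 67 is given no effect), ≤ 74, so (k) does not meet the standard.
  Stage III.1 not carried; the complainant fails its burden.
So the licensee prevails on this issue.
Per-issue: Issue I → complainant; Issue II → licensee; Issue III → licensee. The complainant must prevail on at least one issue; overall, the complainant prevails.

complainant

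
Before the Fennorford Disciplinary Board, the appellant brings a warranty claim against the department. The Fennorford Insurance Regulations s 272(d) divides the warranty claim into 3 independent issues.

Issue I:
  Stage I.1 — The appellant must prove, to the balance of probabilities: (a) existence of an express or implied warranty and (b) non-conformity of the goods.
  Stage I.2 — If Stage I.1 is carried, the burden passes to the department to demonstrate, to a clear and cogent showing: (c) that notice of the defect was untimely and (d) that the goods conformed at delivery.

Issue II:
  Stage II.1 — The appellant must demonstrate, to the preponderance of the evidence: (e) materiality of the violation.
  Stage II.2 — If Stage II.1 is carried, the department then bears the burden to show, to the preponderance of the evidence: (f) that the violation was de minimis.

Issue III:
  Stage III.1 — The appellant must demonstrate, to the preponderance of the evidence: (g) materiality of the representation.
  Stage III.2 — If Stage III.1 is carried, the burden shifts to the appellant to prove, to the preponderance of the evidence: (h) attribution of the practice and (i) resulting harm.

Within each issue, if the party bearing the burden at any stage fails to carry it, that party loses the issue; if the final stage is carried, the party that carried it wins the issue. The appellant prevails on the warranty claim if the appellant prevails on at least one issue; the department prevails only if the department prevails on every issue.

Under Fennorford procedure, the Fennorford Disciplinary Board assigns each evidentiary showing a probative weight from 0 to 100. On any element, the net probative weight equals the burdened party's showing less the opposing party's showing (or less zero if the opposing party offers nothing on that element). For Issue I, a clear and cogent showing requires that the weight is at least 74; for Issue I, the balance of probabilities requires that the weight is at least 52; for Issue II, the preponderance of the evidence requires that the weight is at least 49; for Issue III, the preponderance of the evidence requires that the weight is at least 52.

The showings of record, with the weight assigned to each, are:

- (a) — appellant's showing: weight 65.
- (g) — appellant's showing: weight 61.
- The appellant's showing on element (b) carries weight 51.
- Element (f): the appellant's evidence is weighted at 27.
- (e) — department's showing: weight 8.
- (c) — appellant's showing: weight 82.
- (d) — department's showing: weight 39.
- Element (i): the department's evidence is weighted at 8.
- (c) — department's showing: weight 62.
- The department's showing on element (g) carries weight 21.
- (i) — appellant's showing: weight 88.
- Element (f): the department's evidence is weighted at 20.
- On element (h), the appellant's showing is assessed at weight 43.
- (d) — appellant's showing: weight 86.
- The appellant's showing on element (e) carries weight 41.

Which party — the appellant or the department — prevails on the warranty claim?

— Issue I —
Stage I.1 (appellant, the balance of probabilities, weight is at least 52): (a) 65 ≥ 52 — meets; (b) 51 < 52 — fails.
  Stage I.1 not carried; the appellant fails its burden.
The department prevails on this issue.
— Issue II —
Stage II.1 — burden on appellant; standard: the preponderance of the evidence (weight is at least 49).
    (e): 41 − 8 = 33 < 49 [not met]
  Not every element is met, so the appellant fails to carry Stage II.1.
So the department prevails on this issue.
— Issue III —
Stage III.1 — burden on appellant; standard: the preponderance of the evidence (weight is at least 52).
    (g): 61 − 21 = 40 < 52 [not met]
  Stage III.1 not carried; the appellant fails its burden.
The analysis ends at Stage III.1; the department prevails on this issue.
Per-issue: Issue I → department; Issue II → department; Issue III → department. The appellant must prevail on at least one issue; overall, the department prevails.

department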